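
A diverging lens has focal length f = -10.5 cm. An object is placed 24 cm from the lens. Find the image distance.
1/di = 1/f − 1/do → di = -7.304 cm (virtual image)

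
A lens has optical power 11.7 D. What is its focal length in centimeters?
f = 1/P = 8.547 cm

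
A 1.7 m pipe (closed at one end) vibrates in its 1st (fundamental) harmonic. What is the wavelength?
λₙ = 4L/n = 6.8 m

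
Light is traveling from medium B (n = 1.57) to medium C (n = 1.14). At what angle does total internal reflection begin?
θc = arcsin(n₂/n₁) = 46.56°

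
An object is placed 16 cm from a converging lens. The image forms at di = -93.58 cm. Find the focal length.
1/f = 1/do + 1/di → f = 19.3 cm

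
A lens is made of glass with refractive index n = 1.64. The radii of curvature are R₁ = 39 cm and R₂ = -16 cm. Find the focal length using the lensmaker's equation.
1/f = (n − 1)(1/R₁ − 1/R₂) → f = 17.73 cm (converging lens)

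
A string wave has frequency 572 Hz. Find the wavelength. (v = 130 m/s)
λ = v/f = 0.2273 m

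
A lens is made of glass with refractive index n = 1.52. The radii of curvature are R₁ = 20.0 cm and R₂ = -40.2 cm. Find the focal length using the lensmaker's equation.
1/f = (n − 1)(1/R₁ − 1/R₂) → f = 25.68 cm (converging lens)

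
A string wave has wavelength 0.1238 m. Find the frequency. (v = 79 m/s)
f = v/λ = 638.1 Hz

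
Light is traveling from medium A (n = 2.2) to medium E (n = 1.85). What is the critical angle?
θc = arcsin(n₂/n₁) = 57.24°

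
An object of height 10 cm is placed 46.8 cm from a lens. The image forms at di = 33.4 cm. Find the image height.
hi = (-di/do) × ho = -7.137 cm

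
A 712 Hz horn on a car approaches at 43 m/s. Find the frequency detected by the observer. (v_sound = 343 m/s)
f_obs = f·v/(v − v_s) = 814.1 Hz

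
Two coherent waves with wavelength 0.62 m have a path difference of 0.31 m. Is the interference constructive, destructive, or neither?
destructive — path difference = 0.5λ, an odd multiple of λ/2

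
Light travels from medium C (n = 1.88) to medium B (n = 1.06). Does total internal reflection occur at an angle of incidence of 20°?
θc = arcsin(n₂/n₁) = 34.32°; 20° < θc, so no — the ray refracts.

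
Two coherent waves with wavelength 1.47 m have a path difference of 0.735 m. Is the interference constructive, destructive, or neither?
destructive — path difference = 0.5λ, an odd multiple of λ/2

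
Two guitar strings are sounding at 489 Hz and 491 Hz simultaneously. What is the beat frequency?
2 Hz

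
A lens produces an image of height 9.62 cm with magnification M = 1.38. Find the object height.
ho = |hi|/|M| = 6.971 cm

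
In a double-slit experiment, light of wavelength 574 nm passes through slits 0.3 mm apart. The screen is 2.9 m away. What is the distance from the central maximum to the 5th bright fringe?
y = mλL/d = 27.74 mm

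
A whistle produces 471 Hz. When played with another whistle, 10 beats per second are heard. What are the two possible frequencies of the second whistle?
f₂ = 471 ± 10 Hz → 481 Hz or 461 Hz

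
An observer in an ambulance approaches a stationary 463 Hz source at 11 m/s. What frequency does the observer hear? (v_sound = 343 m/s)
f_obs = f·(v + v_o)/v = 477.8 Hz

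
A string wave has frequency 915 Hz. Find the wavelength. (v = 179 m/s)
λ = v/f = 0.1956 m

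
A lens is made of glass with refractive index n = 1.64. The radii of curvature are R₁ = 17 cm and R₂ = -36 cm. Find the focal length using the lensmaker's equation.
1/f = (n − 1)(1/R₁ − 1/R₂) → f = 18.04 cm (converging lens)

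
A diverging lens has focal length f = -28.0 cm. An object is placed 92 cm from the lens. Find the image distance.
1/di = 1/f − 1/do → di = -21.47 cm (virtual image)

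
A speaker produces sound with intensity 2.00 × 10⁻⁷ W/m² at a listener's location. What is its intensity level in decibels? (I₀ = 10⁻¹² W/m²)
β = 10·log₁₀(I/I₀) = 53.01 dB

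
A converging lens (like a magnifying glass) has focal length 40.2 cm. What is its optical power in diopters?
P = 1/f = 2.488 D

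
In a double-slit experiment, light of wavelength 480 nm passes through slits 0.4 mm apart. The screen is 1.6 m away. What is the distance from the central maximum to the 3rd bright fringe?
y = mλL/d = 5.76 mm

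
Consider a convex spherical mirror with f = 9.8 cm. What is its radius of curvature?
R = 2|f| = 19.6 cm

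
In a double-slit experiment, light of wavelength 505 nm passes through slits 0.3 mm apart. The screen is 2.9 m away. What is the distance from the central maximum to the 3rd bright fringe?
y = mλL/d = 14.64 mm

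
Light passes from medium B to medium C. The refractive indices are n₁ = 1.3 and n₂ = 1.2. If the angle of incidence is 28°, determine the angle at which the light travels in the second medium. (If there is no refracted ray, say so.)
sin θ₂ = (n₁/n₂)·sin θ₁ = 0.5086 → θ₂ = 30.57°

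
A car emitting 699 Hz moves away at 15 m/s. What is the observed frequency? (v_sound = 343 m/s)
f_obs = f·v/(v + v_s) = 669.7 Hz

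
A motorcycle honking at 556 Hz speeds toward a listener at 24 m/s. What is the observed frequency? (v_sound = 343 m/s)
f_obs = f·v/(v − v_s) = 597.8 Hz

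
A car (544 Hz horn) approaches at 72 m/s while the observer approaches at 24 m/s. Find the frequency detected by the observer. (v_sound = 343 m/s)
f_obs = f·(v + v_o)/(v − v_s) = 736.7 Hz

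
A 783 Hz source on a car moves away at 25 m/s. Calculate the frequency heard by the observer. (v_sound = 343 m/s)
f_obs = f·v/(v + v_s) = 729.8 Hz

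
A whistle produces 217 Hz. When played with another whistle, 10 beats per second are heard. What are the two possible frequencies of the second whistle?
f₂ = 217 ± 10 Hz → 227 Hz or 207 Hz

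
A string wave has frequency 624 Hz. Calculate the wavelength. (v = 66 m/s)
λ = v/f = 0.1058 m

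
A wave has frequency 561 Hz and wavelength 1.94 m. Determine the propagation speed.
v = fλ = 1088 m/s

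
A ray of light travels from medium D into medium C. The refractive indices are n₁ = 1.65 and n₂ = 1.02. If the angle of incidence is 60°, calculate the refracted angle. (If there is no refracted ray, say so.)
sin θ₂ = (n₁/n₂)·sin θ₁ = 1.401 > 1, so there is no refracted ray — the light undergoes total internal reflection.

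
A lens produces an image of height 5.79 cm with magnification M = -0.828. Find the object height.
ho = |hi|/|M| = 6.993 cm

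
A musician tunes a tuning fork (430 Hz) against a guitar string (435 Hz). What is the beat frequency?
5 Hz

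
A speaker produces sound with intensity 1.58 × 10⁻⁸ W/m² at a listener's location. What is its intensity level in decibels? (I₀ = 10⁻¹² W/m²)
β = 10·log₁₀(I/I₀) = 41.99 dB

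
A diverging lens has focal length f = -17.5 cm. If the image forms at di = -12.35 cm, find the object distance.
1/do = 1/f − 1/di → do = 41.97 cm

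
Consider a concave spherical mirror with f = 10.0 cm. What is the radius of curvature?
R = 2|f| = 20 cm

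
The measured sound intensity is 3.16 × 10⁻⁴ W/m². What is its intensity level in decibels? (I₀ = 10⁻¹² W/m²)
β = 10·log₁₀(I/I₀) = 85 dB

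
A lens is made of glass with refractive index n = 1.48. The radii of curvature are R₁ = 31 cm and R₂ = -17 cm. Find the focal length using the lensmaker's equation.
1/f = (n − 1)(1/R₁ − 1/R₂) → f = 22.87 cm (converging lens)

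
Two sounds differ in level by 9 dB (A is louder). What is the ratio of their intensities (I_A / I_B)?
I_A/I_B = 10^(Δβ/10) = 7.943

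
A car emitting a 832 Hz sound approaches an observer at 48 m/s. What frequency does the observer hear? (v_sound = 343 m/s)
f_obs = f·v/(v − v_s) = 967.4 Hz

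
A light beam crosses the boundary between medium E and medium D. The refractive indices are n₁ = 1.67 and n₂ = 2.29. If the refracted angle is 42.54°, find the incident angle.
sin θ₁ = (n₂/n₁)·sin θ₂ → θ₁ = 67.99°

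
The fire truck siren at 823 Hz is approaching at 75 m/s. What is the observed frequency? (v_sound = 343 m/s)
f_obs = f·v/(v − v_s) = 1053 Hz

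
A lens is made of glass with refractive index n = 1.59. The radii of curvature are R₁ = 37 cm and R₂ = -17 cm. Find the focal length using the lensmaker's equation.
1/f = (n − 1)(1/R₁ − 1/R₂) → f = 19.74 cm (converging lens)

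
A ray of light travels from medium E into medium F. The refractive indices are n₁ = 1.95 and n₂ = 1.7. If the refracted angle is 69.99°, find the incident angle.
sin θ₁ = (n₂/n₁)·sin θ₂ → θ₁ = 55°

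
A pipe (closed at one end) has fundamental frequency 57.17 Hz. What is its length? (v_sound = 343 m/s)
L = v/(4f₁) = 1.5 m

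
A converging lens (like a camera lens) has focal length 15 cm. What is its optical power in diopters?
P = 1/f = 6.667 D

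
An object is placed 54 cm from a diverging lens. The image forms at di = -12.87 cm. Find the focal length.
1/f = 1/do + 1/di → f = -16.9 cm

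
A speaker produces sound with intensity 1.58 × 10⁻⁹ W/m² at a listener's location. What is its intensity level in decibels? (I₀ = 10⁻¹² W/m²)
β = 10·log₁₀(I/I₀) = 31.99 dB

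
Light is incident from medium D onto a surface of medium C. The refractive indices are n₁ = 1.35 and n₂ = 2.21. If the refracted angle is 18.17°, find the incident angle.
sin θ₁ = (n₂/n₁)·sin θ₂ → θ₁ = 30.7°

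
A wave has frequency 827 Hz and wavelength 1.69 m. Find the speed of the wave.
v = fλ = 1398 m/s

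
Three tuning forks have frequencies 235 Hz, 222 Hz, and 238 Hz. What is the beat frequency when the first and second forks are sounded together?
13 Hz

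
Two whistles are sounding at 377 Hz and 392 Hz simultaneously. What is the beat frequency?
15 Hz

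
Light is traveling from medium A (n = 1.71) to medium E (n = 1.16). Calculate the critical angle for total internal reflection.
θc = arcsin(n₂/n₁) = 42.72°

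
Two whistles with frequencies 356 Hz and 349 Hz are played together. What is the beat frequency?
7 Hz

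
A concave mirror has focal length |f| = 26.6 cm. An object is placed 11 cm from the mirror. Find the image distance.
f = +26.6 cm (concave); 1/di = 1/f − 1/do → di = -18.76 cm (virtual image, behind mirror)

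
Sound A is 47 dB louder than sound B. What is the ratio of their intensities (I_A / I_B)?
I_A/I_B = 10^(Δβ/10) = 50120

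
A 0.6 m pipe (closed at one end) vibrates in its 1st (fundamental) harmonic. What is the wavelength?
λₙ = 4L/n = 2.4 m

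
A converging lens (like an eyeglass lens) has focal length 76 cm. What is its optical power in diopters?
P = 1/f = 1.316 D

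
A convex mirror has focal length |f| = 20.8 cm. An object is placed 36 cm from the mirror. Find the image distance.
f = −20.8 cm (convex); 1/di = 1/f − 1/do → di = -13.18 cm (virtual image, behind mirror)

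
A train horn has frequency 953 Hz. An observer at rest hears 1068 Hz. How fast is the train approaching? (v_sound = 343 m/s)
v_s = v·(1 − f/f_obs) = 36.93 m/s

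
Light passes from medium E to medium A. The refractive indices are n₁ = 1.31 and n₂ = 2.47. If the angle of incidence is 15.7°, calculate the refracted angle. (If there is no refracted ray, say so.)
sin θ₂ = (n₁/n₂)·sin θ₁ = 0.1435 → θ₂ = 8.251°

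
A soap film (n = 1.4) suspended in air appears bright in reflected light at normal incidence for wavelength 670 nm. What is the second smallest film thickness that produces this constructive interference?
2nt = (m − ½)λ with m = 2 → t = (m − ½)λ/(2n) = 358.9 nm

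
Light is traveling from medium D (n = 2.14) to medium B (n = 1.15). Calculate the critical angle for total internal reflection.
θc = arcsin(n₂/n₁) = 32.51°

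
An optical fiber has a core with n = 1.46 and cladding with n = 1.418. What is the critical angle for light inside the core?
θc = arcsin(n_cladding/n_core) = 76.22°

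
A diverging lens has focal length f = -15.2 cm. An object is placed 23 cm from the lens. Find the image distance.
1/di = 1/f − 1/do → di = -9.152 cm (virtual image)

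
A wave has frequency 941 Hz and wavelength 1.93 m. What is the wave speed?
v = fλ = 1816 m/s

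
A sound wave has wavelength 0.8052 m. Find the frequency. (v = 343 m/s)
f = v/λ = 426 Hz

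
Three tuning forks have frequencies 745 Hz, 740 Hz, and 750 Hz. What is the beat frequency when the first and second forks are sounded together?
5 Hz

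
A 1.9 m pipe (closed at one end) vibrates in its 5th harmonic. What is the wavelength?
λₙ = 4L/n = 1.52 m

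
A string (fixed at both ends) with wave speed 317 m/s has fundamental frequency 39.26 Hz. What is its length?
L = v/(2f₁) = 4.037 m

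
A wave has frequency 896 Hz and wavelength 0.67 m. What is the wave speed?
v = fλ = 600.3 m/s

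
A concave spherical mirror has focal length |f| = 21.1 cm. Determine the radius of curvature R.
R = 2|f| = 42.2 cm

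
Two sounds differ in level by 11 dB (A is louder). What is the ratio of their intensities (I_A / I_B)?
I_A/I_B = 10^(Δβ/10) = 12.59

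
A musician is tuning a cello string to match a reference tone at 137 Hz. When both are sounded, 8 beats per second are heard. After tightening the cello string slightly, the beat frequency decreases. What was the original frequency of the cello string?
129 Hz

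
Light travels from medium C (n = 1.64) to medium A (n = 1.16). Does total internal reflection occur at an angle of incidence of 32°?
θc = arcsin(n₂/n₁) = 45.02°; 32° < θc, so no — the ray refracts.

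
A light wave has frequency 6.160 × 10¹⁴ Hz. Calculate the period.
T = 1/f = 1.623 × 10⁻¹⁵ s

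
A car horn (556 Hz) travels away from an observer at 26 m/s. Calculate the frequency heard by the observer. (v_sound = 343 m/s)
f_obs = f·v/(v + v_s) = 516.8 Hz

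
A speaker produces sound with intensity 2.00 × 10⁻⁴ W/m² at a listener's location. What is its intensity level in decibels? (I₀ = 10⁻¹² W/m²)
β = 10·log₁₀(I/I₀) = 83.01 dB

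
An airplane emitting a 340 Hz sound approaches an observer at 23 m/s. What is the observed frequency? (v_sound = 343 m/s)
f_obs = f·v/(v − v_s) = 364.4 Hz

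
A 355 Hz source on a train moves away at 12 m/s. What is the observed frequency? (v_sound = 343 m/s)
f_obs = f·v/(v + v_s) = 343 Hz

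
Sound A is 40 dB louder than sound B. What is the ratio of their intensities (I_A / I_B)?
I_A/I_B = 10^(Δβ/10) = 10000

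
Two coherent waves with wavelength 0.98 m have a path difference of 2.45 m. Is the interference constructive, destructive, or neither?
destructive — path difference = 2.5λ, an odd multiple of λ/2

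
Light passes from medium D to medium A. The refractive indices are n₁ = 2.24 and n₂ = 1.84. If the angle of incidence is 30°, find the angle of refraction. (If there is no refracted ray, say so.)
sin θ₂ = (n₁/n₂)·sin θ₁ = 0.6087 → θ₂ = 37.5°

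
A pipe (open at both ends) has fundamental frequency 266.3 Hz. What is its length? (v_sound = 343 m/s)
L = v/(2f₁) = 0.644 m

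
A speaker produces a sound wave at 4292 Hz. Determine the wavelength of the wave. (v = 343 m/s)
λ = v/f = 0.07992 m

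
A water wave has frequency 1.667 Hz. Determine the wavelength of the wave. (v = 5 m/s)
λ = v/f = 2.999 m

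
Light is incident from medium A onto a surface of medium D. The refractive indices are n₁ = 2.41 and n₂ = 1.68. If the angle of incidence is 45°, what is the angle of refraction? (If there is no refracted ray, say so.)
sin θ₂ = (n₁/n₂)·sin θ₁ = 1.014 > 1, so there is no refracted ray — the light undergoes total internal reflection.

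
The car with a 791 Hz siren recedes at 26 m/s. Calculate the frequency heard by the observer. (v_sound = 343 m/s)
f_obs = f·v/(v + v_s) = 735.3 Hz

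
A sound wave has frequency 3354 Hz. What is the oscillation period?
T = 1/f = 2.982 × 10⁻⁴ s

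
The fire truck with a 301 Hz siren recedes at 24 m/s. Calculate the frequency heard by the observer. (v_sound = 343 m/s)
f_obs = f·v/(v + v_s) = 281.3 Hz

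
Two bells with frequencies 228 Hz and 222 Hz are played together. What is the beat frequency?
6 Hz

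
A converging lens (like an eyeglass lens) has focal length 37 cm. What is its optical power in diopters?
P = 1/f = 2.703 D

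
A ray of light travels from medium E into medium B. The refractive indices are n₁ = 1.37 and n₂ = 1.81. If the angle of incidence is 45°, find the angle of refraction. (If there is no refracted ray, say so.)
sin θ₂ = (n₁/n₂)·sin θ₁ = 0.5352 → θ₂ = 32.36°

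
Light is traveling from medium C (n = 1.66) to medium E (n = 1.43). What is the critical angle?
θc = arcsin(n₂/n₁) = 59.48°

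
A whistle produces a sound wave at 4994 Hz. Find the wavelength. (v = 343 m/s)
λ = v/f = 0.06868 m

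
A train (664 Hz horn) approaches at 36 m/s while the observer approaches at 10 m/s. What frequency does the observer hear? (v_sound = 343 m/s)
f_obs = f·(v + v_o)/(v − v_s) = 763.5 Hz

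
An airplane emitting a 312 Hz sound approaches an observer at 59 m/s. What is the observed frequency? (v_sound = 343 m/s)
f_obs = f·v/(v − v_s) = 376.8 Hz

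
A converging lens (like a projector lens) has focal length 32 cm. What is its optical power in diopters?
P = 1/f = 3.125 D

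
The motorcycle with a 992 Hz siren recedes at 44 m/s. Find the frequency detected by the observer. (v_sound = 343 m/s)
f_obs = f·v/(v + v_s) = 879.2 Hz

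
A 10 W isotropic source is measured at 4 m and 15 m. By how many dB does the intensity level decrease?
Δβ = 20·log₁₀(r₂/r₁) = 11.48 dB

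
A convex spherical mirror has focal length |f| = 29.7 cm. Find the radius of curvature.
R = 2|f| = 59.4 cm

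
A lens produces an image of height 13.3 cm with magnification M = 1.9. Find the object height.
ho = |hi|/|M| = 7 cm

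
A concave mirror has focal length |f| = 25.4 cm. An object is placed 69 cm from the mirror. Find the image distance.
f = +25.4 cm (concave); 1/di = 1/f − 1/do → di = 40.2 cm (real image, in front of mirror)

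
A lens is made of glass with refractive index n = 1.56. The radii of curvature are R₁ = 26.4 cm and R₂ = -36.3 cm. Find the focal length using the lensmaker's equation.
1/f = (n − 1)(1/R₁ − 1/R₂) → f = 27.29 cm (converging lens)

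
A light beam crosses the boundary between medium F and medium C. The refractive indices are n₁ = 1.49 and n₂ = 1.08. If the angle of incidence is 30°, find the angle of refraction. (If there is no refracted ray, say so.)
sin θ₂ = (n₁/n₂)·sin θ₁ = 0.6898 → θ₂ = 43.62°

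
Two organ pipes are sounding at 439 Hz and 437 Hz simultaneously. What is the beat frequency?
2 Hz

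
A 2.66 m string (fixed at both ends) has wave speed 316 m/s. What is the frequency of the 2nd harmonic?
fₙ = nv/(2L) = 118.8 Hz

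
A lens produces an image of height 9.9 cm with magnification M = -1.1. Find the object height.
ho = |hi|/|M| = 9 cm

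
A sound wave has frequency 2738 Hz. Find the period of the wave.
T = 1/f = 3.652 × 10⁻⁴ s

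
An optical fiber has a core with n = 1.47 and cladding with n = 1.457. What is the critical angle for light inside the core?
θc = arcsin(n_cladding/n_core) = 82.37°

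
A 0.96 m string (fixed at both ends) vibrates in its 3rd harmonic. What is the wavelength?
λₙ = 2L/n = 0.64 m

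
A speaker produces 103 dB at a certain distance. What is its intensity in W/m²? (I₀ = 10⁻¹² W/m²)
I = I₀·10^(β/10) = 2.00 × 10⁻² W/m²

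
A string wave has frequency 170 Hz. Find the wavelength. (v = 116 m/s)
λ = v/f = 0.6824 m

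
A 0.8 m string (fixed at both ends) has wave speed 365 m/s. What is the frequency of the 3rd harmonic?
fₙ = nv/(2L) = 684.4 Hz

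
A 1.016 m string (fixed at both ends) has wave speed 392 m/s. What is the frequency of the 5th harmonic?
fₙ = nv/(2L) = 964.6 Hz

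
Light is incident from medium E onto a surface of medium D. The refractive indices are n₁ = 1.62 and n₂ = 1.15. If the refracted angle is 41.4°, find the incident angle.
sin θ₁ = (n₂/n₁)·sin θ₂ → θ₁ = 28°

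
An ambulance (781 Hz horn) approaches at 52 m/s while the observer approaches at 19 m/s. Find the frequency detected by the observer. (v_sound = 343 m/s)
f_obs = f·(v + v_o)/(v − v_s) = 971.6 Hz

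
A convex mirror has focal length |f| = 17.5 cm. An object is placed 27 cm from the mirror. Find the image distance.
f = −17.5 cm (convex); 1/di = 1/f − 1/do → di = -10.62 cm (virtual image, behind mirror)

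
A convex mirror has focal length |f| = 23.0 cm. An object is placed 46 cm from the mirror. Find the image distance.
f = −23.0 cm (convex); 1/di = 1/f − 1/do → di = -15.33 cm (virtual image, behind mirror)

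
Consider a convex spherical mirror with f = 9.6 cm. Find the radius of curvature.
R = 2|f| = 19.2 cm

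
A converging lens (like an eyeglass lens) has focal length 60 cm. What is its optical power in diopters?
P = 1/f = 1.667 D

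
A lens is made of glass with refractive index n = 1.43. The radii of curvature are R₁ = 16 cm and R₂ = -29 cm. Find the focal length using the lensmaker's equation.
1/f = (n − 1)(1/R₁ − 1/R₂) → f = 23.98 cm (converging lens)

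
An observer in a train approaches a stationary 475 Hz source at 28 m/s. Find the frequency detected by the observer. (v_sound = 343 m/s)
f_obs = f·(v + v_o)/v = 513.8 Hz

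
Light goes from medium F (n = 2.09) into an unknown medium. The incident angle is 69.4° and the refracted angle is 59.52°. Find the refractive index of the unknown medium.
n₂ = n₁·sin θ₁ / sin θ₂ = 2.27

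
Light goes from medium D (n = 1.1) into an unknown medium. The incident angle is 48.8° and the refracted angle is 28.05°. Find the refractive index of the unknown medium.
n₂ = n₁·sin θ₁ / sin θ₂ = 1.76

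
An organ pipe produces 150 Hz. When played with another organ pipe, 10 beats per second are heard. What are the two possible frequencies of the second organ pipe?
f₂ = 150 ± 10 Hz → 160 Hz or 140 Hz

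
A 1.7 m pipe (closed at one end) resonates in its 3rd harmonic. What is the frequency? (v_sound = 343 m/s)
fₙ = nv/(4L) = 151.3 Hz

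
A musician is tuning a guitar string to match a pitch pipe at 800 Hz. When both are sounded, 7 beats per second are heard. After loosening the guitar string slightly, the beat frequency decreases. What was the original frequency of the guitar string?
807 Hz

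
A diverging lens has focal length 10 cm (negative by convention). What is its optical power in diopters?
P = 1/f = -10 D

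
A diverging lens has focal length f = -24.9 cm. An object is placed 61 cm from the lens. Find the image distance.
1/di = 1/f − 1/do → di = -17.68 cm (virtual image)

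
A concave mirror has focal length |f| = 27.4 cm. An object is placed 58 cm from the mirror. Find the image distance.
f = +27.4 cm (concave); 1/di = 1/f − 1/do → di = 51.93 cm (real image, in front of mirror)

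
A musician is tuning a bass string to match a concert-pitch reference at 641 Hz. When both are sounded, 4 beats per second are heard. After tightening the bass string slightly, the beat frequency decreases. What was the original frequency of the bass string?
637 Hz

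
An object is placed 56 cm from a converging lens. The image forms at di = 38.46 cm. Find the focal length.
1/f = 1/do + 1/di → f = 22.8 cm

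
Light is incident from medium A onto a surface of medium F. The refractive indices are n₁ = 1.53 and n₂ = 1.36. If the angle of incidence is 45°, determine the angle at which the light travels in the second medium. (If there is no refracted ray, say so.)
sin θ₂ = (n₁/n₂)·sin θ₁ = 0.7955 → θ₂ = 52.7°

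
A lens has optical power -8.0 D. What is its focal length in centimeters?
f = 1/P = -12.5 cm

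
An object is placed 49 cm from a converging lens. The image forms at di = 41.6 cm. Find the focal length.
1/f = 1/do + 1/di → f = 22.5 cm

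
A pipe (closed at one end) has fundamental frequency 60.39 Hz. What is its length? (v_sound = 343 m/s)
L = v/(4f₁) = 1.42 m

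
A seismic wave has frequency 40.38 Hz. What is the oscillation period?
T = 1/f = 0.02476 s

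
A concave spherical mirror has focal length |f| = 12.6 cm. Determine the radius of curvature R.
R = 2|f| = 25.2 cm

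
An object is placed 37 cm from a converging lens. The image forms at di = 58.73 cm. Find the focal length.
1/f = 1/do + 1/di → f = 22.7 cm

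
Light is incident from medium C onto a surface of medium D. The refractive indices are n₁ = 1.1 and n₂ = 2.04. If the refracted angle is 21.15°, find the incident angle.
sin θ₁ = (n₂/n₁)·sin θ₂ → θ₁ = 42°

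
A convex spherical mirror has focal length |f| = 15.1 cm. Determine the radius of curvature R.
R = 2|f| = 30.2 cm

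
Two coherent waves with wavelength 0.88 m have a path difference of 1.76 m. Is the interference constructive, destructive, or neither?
constructive — path difference = 2λ, a whole number of wavelengths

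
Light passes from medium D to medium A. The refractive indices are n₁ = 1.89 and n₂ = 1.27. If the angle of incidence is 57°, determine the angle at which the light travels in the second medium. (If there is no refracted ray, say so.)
sin θ₂ = (n₁/n₂)·sin θ₁ = 1.248 > 1, so there is no refracted ray — the light undergoes total internal reflection.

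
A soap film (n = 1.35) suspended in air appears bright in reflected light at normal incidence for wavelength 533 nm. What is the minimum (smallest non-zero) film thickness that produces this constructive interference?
2nt = (m − ½)λ with m = 1 → t = (m − ½)λ/(2n) = 98.7 nm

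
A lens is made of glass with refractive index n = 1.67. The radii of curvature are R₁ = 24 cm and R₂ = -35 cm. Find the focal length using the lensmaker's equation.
1/f = (n − 1)(1/R₁ − 1/R₂) → f = 21.25 cm (converging lens)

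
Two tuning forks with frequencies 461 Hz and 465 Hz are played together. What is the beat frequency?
4 Hz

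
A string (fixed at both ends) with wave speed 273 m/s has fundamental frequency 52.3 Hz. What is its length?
L = v/(2f₁) = 2.61 m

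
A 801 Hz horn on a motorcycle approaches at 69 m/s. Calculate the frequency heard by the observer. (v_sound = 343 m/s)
f_obs = f·v/(v − v_s) = 1003 Hz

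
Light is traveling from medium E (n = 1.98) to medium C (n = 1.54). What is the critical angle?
θc = arcsin(n₂/n₁) = 51.06°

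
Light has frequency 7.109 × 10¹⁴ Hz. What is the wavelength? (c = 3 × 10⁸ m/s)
λ = c/f = 422 nm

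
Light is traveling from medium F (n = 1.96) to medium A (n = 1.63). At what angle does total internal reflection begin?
θc = arcsin(n₂/n₁) = 56.27°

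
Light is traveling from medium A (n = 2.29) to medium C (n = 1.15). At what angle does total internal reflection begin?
θc = arcsin(n₂/n₁) = 30.14°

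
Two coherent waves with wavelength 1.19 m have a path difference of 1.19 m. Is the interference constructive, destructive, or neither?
constructive — path difference = 1λ, a whole number of wavelengths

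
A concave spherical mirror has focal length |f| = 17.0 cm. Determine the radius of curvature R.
R = 2|f| = 34 cm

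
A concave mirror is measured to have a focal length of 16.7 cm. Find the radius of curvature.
R = 2|f| = 33.4 cm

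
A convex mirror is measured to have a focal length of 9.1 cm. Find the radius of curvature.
R = 2|f| = 18.2 cm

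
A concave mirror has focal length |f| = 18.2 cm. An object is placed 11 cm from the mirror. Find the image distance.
f = +18.2 cm (concave); 1/di = 1/f − 1/do → di = -27.81 cm (virtual image, behind mirror)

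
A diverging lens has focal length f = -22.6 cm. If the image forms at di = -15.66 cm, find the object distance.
1/do = 1/f − 1/di → do = 51 cm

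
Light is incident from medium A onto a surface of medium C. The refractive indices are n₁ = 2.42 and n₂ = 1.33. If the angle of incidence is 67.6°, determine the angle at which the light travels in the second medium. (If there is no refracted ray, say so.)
sin θ₂ = (n₁/n₂)·sin θ₁ = 1.682 > 1, so there is no refracted ray — the light undergoes total internal reflection.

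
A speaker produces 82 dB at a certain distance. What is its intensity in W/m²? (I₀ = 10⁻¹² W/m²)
I = I₀·10^(β/10) = 1.58 × 10⁻⁴ W/m²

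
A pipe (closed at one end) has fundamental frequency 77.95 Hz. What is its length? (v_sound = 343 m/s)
L = v/(4f₁) = 1.1 m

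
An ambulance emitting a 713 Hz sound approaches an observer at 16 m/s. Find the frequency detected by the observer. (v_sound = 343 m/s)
f_obs = f·v/(v − v_s) = 747.9 Hz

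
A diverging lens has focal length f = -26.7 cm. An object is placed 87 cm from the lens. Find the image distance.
1/di = 1/f − 1/do → di = -20.43 cm (virtual image)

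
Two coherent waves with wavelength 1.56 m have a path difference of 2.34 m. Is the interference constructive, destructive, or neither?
destructive — path difference = 1.5λ, an odd multiple of λ/2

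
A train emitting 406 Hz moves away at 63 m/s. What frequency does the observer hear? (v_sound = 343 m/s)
f_obs = f·v/(v + v_s) = 343 Hz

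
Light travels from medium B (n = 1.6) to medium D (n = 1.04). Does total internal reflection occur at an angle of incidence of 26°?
θc = arcsin(n₂/n₁) = 40.54°; 26° < θc, so no — the ray refracts.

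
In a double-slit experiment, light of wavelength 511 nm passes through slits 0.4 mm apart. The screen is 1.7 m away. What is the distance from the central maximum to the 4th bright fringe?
y = mλL/d = 8.687 mm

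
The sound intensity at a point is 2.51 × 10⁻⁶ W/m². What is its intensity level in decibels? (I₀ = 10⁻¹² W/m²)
β = 10·log₁₀(I/I₀) = 64 dB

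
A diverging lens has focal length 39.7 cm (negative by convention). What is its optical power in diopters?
P = 1/f = -2.519 D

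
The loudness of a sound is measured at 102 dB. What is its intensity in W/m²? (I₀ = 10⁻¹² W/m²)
I = I₀·10^(β/10) = 1.58 × 10⁻² W/m²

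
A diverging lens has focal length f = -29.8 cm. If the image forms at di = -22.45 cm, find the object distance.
1/do = 1/f − 1/di → do = 91.02 cm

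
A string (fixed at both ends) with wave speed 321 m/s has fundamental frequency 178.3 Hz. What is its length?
L = v/(2f₁) = 0.9002 m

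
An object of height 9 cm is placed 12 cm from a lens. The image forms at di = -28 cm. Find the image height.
hi = (-di/do) × ho = 21 cm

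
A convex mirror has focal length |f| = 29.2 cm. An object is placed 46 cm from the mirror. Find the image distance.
f = −29.2 cm (convex); 1/di = 1/f − 1/do → di = -17.86 cm (virtual image, behind mirror)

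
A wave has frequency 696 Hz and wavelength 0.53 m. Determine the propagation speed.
v = fλ = 368.9 m/s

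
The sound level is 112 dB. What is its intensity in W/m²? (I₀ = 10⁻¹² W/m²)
I = I₀·10^(β/10) = 1.58 × 10⁻¹ W/m²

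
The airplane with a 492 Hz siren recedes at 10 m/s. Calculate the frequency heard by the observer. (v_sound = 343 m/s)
f_obs = f·v/(v + v_s) = 478.1 Hz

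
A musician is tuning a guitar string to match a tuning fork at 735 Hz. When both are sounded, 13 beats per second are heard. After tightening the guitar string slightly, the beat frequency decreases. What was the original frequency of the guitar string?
722 Hz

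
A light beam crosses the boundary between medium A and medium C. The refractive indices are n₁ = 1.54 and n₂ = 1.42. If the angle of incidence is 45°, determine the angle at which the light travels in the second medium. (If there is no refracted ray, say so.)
sin θ₂ = (n₁/n₂)·sin θ₁ = 0.7669 → θ₂ = 50.07°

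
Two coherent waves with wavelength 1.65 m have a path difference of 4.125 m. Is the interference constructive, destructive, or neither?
destructive — path difference = 2.5λ, an odd multiple of λ/2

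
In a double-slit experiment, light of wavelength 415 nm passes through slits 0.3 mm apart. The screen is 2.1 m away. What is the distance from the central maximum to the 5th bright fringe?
y = mλL/d = 14.53 mm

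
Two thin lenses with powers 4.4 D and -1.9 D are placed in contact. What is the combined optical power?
P_total = P₁ + P₂ = 2.5 D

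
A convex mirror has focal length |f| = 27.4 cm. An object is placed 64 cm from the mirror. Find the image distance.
f = −27.4 cm (convex); 1/di = 1/f − 1/do → di = -19.19 cm (virtual image, behind mirror)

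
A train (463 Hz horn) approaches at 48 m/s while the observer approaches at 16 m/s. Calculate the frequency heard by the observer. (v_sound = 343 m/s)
f_obs = f·(v + v_o)/(v − v_s) = 563.4 Hz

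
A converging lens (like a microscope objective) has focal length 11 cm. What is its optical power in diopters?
P = 1/f = 9.091 D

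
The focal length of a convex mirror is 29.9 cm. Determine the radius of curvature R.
R = 2|f| = 59.8 cm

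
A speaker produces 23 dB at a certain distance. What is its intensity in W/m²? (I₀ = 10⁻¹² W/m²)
I = I₀·10^(β/10) = 2.00 × 10⁻¹⁰ W/m²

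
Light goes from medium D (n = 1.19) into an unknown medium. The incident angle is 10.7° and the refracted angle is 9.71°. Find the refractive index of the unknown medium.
n₂ = n₁·sin θ₁ / sin θ₂ = 1.31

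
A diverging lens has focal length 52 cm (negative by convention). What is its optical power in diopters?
P = 1/f = -1.923 D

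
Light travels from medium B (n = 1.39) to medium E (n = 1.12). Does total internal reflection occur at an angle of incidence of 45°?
θc = arcsin(n₂/n₁) = 53.68°; 45° < θc, so no — the ray refracts.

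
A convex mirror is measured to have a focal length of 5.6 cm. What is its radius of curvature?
R = 2|f| = 11.2 cm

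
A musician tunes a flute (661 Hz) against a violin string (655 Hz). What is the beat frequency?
6 Hz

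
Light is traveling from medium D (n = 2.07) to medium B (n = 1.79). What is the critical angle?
θc = arcsin(n₂/n₁) = 59.85°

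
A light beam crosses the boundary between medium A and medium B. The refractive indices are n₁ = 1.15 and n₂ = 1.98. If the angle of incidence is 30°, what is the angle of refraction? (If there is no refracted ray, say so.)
sin θ₂ = (n₁/n₂)·sin θ₁ = 0.2904 → θ₂ = 16.88°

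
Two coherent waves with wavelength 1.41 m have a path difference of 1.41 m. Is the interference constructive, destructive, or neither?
constructive — path difference = 1λ, a whole number of wavelengths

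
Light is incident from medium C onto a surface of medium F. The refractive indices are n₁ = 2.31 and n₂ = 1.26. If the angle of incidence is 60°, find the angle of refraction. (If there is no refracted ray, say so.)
sin θ₂ = (n₁/n₂)·sin θ₁ = 1.588 > 1, so there is no refracted ray — the light undergoes total internal reflection.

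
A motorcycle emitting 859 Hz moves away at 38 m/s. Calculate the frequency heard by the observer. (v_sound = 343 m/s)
f_obs = f·v/(v + v_s) = 773.3 Hz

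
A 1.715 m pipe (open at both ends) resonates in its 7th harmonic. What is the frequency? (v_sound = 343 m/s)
fₙ = nv/(2L) = 700 Hz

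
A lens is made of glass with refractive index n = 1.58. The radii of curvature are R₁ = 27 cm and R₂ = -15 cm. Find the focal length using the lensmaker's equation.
1/f = (n − 1)(1/R₁ − 1/R₂) → f = 16.63 cm (converging lens)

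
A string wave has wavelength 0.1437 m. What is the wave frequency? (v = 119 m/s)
f = v/λ = 828.1 Hz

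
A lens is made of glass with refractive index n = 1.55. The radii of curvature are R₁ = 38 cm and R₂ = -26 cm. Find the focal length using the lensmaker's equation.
1/f = (n − 1)(1/R₁ − 1/R₂) → f = 28.07 cm (converging lens)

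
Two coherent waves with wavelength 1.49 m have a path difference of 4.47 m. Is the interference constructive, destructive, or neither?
constructive — path difference = 3λ, a whole number of wavelengths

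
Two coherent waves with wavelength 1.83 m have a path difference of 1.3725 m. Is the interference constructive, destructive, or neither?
neither (partial) — path difference = 0.75λ, neither a whole number of wavelengths nor an odd multiple of λ/2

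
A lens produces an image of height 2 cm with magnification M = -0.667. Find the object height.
ho = |hi|/|M| = 2.999 cm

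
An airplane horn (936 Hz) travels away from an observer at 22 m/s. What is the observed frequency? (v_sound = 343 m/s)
f_obs = f·v/(v + v_s) = 879.6 Hz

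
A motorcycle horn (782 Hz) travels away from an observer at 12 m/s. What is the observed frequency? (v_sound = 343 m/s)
f_obs = f·v/(v + v_s) = 755.6 Hz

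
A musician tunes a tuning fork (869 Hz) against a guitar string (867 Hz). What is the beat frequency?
2 Hz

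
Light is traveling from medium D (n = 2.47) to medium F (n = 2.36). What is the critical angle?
θc = arcsin(n₂/n₁) = 72.84°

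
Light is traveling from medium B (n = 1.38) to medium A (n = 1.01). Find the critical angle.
θc = arcsin(n₂/n₁) = 47.04°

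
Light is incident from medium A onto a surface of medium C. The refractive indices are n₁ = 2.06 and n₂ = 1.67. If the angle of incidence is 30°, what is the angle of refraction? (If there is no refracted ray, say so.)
sin θ₂ = (n₁/n₂)·sin θ₁ = 0.6168 → θ₂ = 38.08°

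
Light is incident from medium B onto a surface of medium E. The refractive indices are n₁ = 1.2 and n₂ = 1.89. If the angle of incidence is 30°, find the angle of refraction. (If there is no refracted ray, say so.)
sin θ₂ = (n₁/n₂)·sin θ₁ = 0.3175 → θ₂ = 18.51°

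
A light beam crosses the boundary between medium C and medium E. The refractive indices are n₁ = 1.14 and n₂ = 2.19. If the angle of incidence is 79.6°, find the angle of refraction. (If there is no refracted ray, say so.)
sin θ₂ = (n₁/n₂)·sin θ₁ = 0.512 → θ₂ = 30.8°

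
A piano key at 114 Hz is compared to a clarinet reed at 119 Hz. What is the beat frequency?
5 Hz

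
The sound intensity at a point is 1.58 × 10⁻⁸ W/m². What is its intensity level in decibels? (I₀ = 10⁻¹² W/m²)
β = 10·log₁₀(I/I₀) = 41.99 dB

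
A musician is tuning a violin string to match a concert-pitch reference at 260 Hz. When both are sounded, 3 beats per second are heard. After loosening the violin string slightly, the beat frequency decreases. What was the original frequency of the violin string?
263 Hz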